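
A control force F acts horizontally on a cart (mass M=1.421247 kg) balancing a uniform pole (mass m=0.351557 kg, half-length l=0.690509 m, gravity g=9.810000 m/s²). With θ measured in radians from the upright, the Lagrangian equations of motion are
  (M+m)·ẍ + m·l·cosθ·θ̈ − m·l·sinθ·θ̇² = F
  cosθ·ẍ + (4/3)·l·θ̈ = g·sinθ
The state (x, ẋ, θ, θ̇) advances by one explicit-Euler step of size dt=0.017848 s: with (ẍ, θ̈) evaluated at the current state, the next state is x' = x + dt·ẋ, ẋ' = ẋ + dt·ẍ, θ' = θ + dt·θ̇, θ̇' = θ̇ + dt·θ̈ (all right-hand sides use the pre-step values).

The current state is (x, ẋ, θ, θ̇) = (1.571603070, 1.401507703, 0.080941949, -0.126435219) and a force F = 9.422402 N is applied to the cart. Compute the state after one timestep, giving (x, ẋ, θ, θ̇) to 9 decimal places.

(1.596617179, 1.510357120, 0.078685333, -0.228899282)

sinθ=0.080853595, cosθ=0.996725989
temp = (F + m·l·θ̇²·sinθ)/(M+m) = (9.422402 + 0.000313762)/1.772804 = 5.315148072
θ̈ = (g·sinθ − cosθ·temp)/(l·(4/3 − m·cos²θ/(M+m))) = -5.740926903
ẍ = temp − m·l·θ̈·cosθ/(M+m) = 6.098689871
Euler: x'=1.571603070+0.017848·1.401507703=1.596617179, ẋ'=1.401507703+0.017848·6.098689871=1.510357120
       θ'=0.080941949+0.017848·-0.126435219=0.078685333, θ̇'=-0.126435219+0.017848·-5.740926903=-0.228899282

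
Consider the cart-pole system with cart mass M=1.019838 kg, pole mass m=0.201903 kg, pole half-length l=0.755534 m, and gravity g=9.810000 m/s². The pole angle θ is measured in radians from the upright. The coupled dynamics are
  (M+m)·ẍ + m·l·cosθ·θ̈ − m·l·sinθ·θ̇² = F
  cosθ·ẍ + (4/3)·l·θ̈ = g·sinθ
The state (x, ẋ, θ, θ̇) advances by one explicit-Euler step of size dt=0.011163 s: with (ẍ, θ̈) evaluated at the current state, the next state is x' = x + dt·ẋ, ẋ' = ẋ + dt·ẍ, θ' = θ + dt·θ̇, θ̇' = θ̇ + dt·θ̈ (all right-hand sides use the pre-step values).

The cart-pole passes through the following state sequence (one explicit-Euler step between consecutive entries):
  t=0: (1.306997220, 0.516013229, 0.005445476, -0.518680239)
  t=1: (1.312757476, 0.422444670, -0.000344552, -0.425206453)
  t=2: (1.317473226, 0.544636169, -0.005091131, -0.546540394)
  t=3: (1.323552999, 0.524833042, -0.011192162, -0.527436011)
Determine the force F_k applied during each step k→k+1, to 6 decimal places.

step 0→1:
  ẍ = (ẋ'−ẋ)/dt = (0.422444670−0.516013229)/0.011163 = -8.382026
  θ̈ = (θ̇'−θ̇)/dt = (-0.425206453−-0.518680239)/0.011163 = 8.373536
  sinθ=0.005445, cosθ=0.999985
  F = (M+m)·ẍ + m·l·cosθ·θ̈ − m·l·sinθ·θ̇² = -10.240665 + 1.277319 − 0.000223 = -8.963570
step 1→2:
  ẍ = (ẋ'−ẋ)/dt = (0.544636169−0.422444670)/0.011163 = 10.946117
  θ̈ = (θ̇'−θ̇)/dt = (-0.546540394−-0.425206453)/0.011163 = -10.869295
  sinθ=-0.000345, cosθ=1.000000
  F = (M+m)·ẍ + m·l·cosθ·θ̈ − m·l·sinθ·θ̇² = 13.373319 + -1.658052 − -0.000010 = 11.715277
step 2→3:
  ẍ = (ẋ'−ẋ)/dt = (0.524833042−0.544636169)/0.011163 = -1.773997
  θ̈ = (θ̇'−θ̇)/dt = (-0.527436011−-0.546540394)/0.011163 = 1.711402
  sinθ=-0.005091, cosθ=0.999987
  F = (M+m)·ẍ + m·l·cosθ·θ̈ − m·l·sinθ·θ̇² = -2.167365 + 0.261062 − -0.000232 = -1.906071

F_0 = -8.963570 N
F_1 = 11.715277 N
F_2 = -1.906071 N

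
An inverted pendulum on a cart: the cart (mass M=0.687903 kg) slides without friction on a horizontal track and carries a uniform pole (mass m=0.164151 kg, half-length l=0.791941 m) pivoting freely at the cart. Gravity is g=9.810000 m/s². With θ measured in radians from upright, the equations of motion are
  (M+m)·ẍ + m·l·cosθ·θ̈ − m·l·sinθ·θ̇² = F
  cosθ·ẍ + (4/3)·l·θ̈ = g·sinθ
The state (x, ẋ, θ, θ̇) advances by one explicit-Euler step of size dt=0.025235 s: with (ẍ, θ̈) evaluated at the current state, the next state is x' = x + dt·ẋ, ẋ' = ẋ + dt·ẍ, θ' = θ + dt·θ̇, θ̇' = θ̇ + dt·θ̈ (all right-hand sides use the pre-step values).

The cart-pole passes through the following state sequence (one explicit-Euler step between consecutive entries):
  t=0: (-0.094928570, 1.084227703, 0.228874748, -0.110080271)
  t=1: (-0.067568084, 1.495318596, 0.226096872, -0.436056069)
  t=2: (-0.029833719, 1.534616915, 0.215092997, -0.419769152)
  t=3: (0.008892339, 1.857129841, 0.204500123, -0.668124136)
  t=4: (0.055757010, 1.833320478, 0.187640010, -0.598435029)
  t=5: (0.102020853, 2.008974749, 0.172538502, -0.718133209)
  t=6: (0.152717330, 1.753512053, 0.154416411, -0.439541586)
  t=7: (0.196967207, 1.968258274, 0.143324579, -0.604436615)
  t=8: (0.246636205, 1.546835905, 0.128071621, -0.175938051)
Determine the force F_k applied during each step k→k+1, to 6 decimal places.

step 0→1:
  ẍ = (ẋ'−ẋ)/dt = (1.495318596−1.084227703)/0.025235 = 16.290505
  θ̈ = (θ̇'−θ̇)/dt = (-0.436056069−-0.110080271)/0.025235 = -12.917606
  sinθ=0.226882, cosθ=0.973922
  F = (M+m)·ẍ + m·l·cosθ·θ̈ − m·l·sinθ·θ̇² = 13.880390 + -1.635471 − 0.000357 = 12.244562
step 1→2:
  ẍ = (ẋ'−ẋ)/dt = (1.534616915−1.495318596)/0.025235 = 1.557294
  θ̈ = (θ̇'−θ̇)/dt = (-0.419769152−-0.436056069)/0.025235 = 0.645410
  sinθ=0.224175, cosθ=0.974549
  F = (M+m)·ẍ + m·l·cosθ·θ̈ − m·l·sinθ·θ̇² = 1.326899 + 0.081767 − 0.005541 = 1.403124
step 2→3:
  ẍ = (ẋ'−ẋ)/dt = (1.857129841−1.534616915)/0.025235 = 12.780381
  θ̈ = (θ̇'−θ̇)/dt = (-0.668124136−-0.419769152)/0.025235 = -9.841687
  sinθ=0.213438, cosθ=0.976957
  F = (M+m)·ẍ + m·l·cosθ·θ̈ − m·l·sinθ·θ̇² = 10.889575 + -1.249917 − 0.004889 = 9.634769
step 3→4:
  ẍ = (ẋ'−ẋ)/dt = (1.833320478−1.857129841)/0.025235 = -0.943506
  θ̈ = (θ̇'−θ̇)/dt = (-0.598435029−-0.668124136)/0.025235 = 2.761605
  sinθ=0.203078, cosθ=0.979163
  F = (M+m)·ẍ + m·l·cosθ·θ̈ − m·l·sinθ·θ̇² = -0.803918 + 0.351522 − 0.011785 = -0.464180
step 4→5:
  ẍ = (ẋ'−ẋ)/dt = (2.008974749−1.833320478)/0.025235 = 6.960740
  θ̈ = (θ̇'−θ̇)/dt = (-0.718133209−-0.598435029)/0.025235 = -4.743340
  sinθ=0.186541, cosθ=0.982447
  F = (M+m)·ẍ + m·l·cosθ·θ̈ − m·l·sinθ·θ̇² = 5.930926 + -0.605801 − 0.008684 = 5.316441
step 5→6:
  ẍ = (ẋ'−ẋ)/dt = (1.753512053−2.008974749)/0.025235 = -10.123348
  θ̈ = (θ̇'−θ̇)/dt = (-0.439541586−-0.718133209)/0.025235 = 11.039890
  sinθ=0.171684, cosθ=0.985152
  F = (M+m)·ẍ + m·l·cosθ·θ̈ − m·l·sinθ·θ̇² = -8.625639 + 1.413853 − 0.011510 = -7.223296
step 6→7:
  ẍ = (ẋ'−ẋ)/dt = (1.968258274−1.753512053)/0.025235 = 8.509856
  θ̈ = (θ̇'−θ̇)/dt = (-0.604436615−-0.439541586)/0.025235 = -6.534378
  sinθ=0.153803, cosθ=0.988101
  F = (M+m)·ẍ + m·l·cosθ·θ̈ − m·l·sinθ·θ̇² = 7.250857 + -0.839348 − 0.003863 = 6.407646
step 7→8:
  ẍ = (ẋ'−ẋ)/dt = (1.546835905−1.968258274)/0.025235 = -16.699916
  θ̈ = (θ̇'−θ̇)/dt = (-0.175938051−-0.604436615)/0.025235 = 16.980327
  sinθ=0.142834, cosθ=0.989747
  F = (M+m)·ẍ + m·l·cosθ·θ̈ − m·l·sinθ·θ̇² = -14.229230 + 2.184774 − 0.006784 = -12.051240

F_0 = 12.244562 N
F_1 = 1.403124 N
F_2 = 9.634769 N
F_3 = -0.464180 N
F_4 = 5.316441 N
F_5 = -7.223296 N
F_6 = 6.407646 N
F_7 = -12.051240 N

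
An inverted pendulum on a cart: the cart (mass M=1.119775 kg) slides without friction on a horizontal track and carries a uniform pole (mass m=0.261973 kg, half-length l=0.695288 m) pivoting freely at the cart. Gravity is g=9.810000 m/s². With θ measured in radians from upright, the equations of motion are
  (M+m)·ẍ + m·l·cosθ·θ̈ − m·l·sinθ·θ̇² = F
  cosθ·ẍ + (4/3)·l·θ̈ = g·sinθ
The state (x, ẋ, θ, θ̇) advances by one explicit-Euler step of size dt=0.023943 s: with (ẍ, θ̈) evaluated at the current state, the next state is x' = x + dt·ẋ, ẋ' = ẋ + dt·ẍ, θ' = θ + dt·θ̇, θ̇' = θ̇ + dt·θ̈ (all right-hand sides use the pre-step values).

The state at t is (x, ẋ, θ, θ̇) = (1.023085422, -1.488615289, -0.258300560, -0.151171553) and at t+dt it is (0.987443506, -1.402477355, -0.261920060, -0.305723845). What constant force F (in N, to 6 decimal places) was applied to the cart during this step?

ẍ = (ẋ'−ẋ)/dt = (-1.402477355−-1.488615289)/0.023943 = 3.597625
θ̈ = (θ̇'−θ̇)/dt = (-0.305723845−-0.151171553)/0.023943 = -6.455009
sinθ=-0.255438, cosθ=0.966825
F = (M+m)·ẍ + m·l·cosθ·θ̈ − m·l·sinθ·θ̇² = 4.971011 + -1.136753 − -0.001063 = 3.835321

F = 3.835321 N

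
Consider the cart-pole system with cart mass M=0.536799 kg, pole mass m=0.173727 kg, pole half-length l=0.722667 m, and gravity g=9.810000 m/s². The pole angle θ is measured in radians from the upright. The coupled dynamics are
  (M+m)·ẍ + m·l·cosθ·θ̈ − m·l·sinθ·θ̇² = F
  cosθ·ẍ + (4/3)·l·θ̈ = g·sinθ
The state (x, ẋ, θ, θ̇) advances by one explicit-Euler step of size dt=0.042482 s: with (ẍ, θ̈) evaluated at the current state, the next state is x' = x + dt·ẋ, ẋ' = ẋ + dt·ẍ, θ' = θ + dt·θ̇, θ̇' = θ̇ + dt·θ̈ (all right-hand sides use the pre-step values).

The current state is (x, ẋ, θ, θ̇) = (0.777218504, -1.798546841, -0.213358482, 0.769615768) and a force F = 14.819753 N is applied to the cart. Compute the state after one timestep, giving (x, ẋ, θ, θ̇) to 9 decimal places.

(0.700812637, -0.706291553, -0.180663665, -0.429829259)

sinθ=-0.211743417, cosθ=0.977325291
temp = (F + m·l·θ̇²·sinθ)/(M+m) = (14.819753 + -0.015745751)/0.710526 = 20.835278722
θ̈ = (g·sinθ − cosθ·temp)/(l·(4/3 − m·cos²θ/(M+m))) = -28.234193942
ẍ = temp − m·l·θ̈·cosθ/(M+m) = 25.711013800
Euler: x'=0.777218504+0.042482·-1.798546841=0.700812637, ẋ'=-1.798546841+0.042482·25.711013800=-0.706291553
       θ'=-0.213358482+0.042482·0.769615768=-0.180663665, θ̇'=0.769615768+0.042482·-28.234193942=-0.429829259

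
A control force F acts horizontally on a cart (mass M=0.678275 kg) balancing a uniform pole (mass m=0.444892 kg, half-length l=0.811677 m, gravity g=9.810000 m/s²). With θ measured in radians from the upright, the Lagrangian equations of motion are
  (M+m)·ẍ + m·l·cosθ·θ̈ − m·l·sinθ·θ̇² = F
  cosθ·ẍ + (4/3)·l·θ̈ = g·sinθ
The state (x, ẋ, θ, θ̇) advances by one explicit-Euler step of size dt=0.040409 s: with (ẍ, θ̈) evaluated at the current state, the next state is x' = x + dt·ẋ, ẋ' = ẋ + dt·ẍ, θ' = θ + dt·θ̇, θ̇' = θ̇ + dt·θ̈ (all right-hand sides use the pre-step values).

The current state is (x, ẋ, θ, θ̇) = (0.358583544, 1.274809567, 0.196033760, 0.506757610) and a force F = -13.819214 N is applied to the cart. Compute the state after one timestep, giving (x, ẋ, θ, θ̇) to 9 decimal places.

sinθ=0.194780599, cosθ=0.980846837
temp = (F + m·l·θ̇²·sinθ)/(M+m) = (-13.819214 + 0.018062759)/1.123167 = -12.287710769
θ̈ = (g·sinθ − cosθ·temp)/(l·(4/3 − m·cos²θ/(M+m))) = 18.065357855
ẍ = temp − m·l·θ̈·cosθ/(M+m) = -17.984645794
Euler: x'=0.358583544+0.040409·1.274809567=0.410097324, ẋ'=1.274809567+0.040409·-17.984645794=0.548068015
       θ'=0.196033760+0.040409·0.506757610=0.216511328, θ̇'=0.506757610+0.040409·18.065357855=1.236760656

(0.410097324, 0.548068015, 0.216511328, 1.236760656)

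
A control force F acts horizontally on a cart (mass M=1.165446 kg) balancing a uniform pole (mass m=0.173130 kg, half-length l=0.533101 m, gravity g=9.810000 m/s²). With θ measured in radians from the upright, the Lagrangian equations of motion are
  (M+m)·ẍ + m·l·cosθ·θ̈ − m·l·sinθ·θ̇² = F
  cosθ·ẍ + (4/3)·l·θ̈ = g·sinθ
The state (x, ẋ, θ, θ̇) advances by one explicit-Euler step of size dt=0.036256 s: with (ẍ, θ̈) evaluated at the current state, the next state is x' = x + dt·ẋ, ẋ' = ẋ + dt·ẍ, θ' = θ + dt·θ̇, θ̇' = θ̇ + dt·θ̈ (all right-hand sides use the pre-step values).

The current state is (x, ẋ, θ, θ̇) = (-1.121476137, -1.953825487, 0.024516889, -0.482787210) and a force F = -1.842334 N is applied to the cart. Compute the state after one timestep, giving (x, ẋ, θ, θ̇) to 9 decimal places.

sinθ=0.024514433, cosθ=0.999699476
temp = (F + m·l·θ̇²·sinθ)/(M+m) = (-1.842334 + 0.000527370)/1.338576 = -1.375944758
θ̈ = (g·sinθ − cosθ·temp)/(l·(4/3 − m·cos²θ/(M+m))) = 2.517585062
ẍ = temp − m·l·θ̈·cosθ/(M+m) = -1.549481888
Euler: x'=-1.121476137+0.036256·-1.953825487=-1.192314034, ẋ'=-1.953825487+0.036256·-1.549481888=-2.010003502
       θ'=0.024516889+0.036256·-0.482787210=0.007012956, θ̇'=-0.482787210+0.036256·2.517585062=-0.391509646

(-1.192314034, -2.010003502, 0.007012956, -0.391509646)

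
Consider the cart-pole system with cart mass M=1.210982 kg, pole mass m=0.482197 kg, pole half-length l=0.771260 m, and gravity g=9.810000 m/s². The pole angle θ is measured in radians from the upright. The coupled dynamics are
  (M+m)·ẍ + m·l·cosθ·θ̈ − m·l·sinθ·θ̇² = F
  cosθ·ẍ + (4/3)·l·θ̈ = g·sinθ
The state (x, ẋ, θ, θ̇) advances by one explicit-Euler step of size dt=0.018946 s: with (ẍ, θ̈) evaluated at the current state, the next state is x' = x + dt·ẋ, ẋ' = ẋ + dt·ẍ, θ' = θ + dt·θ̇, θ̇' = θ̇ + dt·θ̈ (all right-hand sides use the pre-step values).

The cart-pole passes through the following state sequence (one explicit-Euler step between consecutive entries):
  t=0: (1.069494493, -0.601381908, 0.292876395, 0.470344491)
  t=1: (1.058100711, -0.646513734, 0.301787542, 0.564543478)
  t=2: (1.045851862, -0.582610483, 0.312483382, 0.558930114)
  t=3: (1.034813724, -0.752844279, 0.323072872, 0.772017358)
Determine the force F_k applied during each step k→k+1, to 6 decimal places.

step 0→1:
  ẍ = (ẋ'−ẋ)/dt = (-0.646513734−-0.601381908)/0.018946 = -2.382130
  θ̈ = (θ̇'−θ̇)/dt = (0.564543478−0.470344491)/0.018946 = 4.971972
  sinθ=0.288707, cosθ=0.957417
  F = (M+m)·ẍ + m·l·cosθ·θ̈ − m·l·sinθ·θ̇² = -4.033372 + 1.770334 − 0.023753 = -2.286790
step 1→2:
  ẍ = (ẋ'−ẋ)/dt = (-0.582610483−-0.646513734)/0.018946 = 3.372915
  θ̈ = (θ̇'−θ̇)/dt = (0.558930114−0.564543478)/0.018946 = -0.296282
  sinθ=0.297227, cosθ=0.954807
  F = (M+m)·ẍ + m·l·cosθ·θ̈ − m·l·sinθ·θ̇² = 5.710949 + -0.105207 − 0.035230 = 5.570512
step 2→3:
  ẍ = (ẋ'−ẋ)/dt = (-0.752844279−-0.582610483)/0.018946 = -8.985210
  θ̈ = (θ̇'−θ̇)/dt = (0.772017358−0.558930114)/0.018946 = 11.247084
  sinθ=0.307423, cosθ=0.951573
  F = (M+m)·ẍ + m·l·cosθ·θ̈ − m·l·sinθ·θ̇² = -15.213570 + 3.980223 − 0.035717 = -11.269064

F_0 = -2.286790 N
F_1 = 5.570512 N
F_2 = -11.269064 N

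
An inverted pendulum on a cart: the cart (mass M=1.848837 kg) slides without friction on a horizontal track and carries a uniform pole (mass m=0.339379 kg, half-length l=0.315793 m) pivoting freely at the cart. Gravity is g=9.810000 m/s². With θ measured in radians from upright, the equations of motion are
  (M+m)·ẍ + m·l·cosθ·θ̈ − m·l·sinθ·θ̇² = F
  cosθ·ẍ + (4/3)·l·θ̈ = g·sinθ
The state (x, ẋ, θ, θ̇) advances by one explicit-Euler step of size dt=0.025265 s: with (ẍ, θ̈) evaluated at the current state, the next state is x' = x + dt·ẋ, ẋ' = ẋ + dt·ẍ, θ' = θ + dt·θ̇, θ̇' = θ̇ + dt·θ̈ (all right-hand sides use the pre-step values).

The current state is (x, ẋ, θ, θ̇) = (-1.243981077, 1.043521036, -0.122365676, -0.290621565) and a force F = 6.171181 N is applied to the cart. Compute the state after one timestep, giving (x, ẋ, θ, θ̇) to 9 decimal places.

sinθ=-0.122060534, cosθ=0.992522658
temp = (F + m·l·θ̇²·sinθ)/(M+m) = (6.171181 + -0.001104888)/2.188216 = 2.819683300
θ̈ = (g·sinθ − cosθ·temp)/(l·(4/3 − m·cos²θ/(M+m))) = -10.718647939
ẍ = temp − m·l·θ̈·cosθ/(M+m) = 3.340731274
Euler: x'=-1.243981077+0.025265·1.043521036=-1.217616518, ẋ'=1.043521036+0.025265·3.340731274=1.127924612
       θ'=-0.122365676+0.025265·-0.290621565=-0.129708230, θ̇'=-0.290621565+0.025265·-10.718647939=-0.561428205

(-1.217616518, 1.127924612, -0.129708230, -0.561428205)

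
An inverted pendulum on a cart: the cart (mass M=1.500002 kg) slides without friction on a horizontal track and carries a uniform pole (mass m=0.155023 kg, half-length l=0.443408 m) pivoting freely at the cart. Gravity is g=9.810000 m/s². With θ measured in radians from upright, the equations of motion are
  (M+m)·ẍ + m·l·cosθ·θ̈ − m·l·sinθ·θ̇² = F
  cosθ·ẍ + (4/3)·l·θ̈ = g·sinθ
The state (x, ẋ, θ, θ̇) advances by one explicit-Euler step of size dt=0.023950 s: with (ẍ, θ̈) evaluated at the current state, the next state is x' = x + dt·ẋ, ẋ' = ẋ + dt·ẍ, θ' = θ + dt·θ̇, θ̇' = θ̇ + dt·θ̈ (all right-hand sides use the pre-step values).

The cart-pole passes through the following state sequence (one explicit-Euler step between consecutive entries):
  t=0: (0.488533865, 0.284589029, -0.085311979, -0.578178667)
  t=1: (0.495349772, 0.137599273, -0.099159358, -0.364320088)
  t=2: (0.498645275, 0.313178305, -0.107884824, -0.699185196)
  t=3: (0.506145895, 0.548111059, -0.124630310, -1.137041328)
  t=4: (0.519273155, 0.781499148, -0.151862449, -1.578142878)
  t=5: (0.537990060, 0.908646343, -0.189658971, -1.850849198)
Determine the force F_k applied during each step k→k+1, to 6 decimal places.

step 0→1:
  ẍ = (ẋ'−ẋ)/dt = (0.137599273−0.284589029)/0.023950 = -6.137359
  θ̈ = (θ̇'−θ̇)/dt = (-0.364320088−-0.578178667)/0.023950 = 8.929377
  sinθ=-0.085209, cosθ=0.996363
  F = (M+m)·ẍ + m·l·cosθ·θ̈ − m·l·sinθ·θ̇² = -10.157483 + 0.611559 − -0.001958 = -9.543966
step 1→2:
  ẍ = (ẋ'−ẋ)/dt = (0.313178305−0.137599273)/0.023950 = 7.331066
  θ̈ = (θ̇'−θ̇)/dt = (-0.699185196−-0.364320088)/0.023950 = -13.981842
  sinθ=-0.098997, cosθ=0.995088
  F = (M+m)·ẍ + m·l·cosθ·θ̈ − m·l·sinθ·θ̇² = 12.133098 + -0.956369 − -0.000903 = 11.177632
step 2→3:
  ẍ = (ẋ'−ẋ)/dt = (0.548111059−0.313178305)/0.023950 = 9.809301
  θ̈ = (θ̇'−θ̇)/dt = (-1.137041328−-0.699185196)/0.023950 = -18.282093
  sinθ=-0.107676, cosθ=0.994186
  F = (M+m)·ẍ + m·l·cosθ·θ̈ − m·l·sinθ·θ̇² = 16.234638 + -1.249376 − -0.003618 = 14.988880
step 3→4:
  ẍ = (ẋ'−ẋ)/dt = (0.781499148−0.548111059)/0.023950 = 9.744805
  θ̈ = (θ̇'−θ̇)/dt = (-1.578142878−-1.137041328)/0.023950 = -18.417601
  sinθ=-0.124308, cosθ=0.992244
  F = (M+m)·ẍ + m·l·cosθ·θ̈ − m·l·sinθ·θ̇² = 16.127897 + -1.256178 − -0.011047 = 14.882766
step 4→5:
  ẍ = (ẋ'−ẋ)/dt = (0.908646343−0.781499148)/0.023950 = 5.308860
  θ̈ = (θ̇'−θ̇)/dt = (-1.850849198−-1.578142878)/0.023950 = -11.386485
  sinθ=-0.151279, cosθ=0.988491
  F = (M+m)·ẍ + m·l·cosθ·θ̈ − m·l·sinθ·θ̇² = 8.786296 + -0.773681 − -0.025898 = 8.038513

F_0 = -9.543966 N
F_1 = 11.177632 N
F_2 = 14.988880 N
F_3 = 14.882766 N
F_4 = 8.038513 N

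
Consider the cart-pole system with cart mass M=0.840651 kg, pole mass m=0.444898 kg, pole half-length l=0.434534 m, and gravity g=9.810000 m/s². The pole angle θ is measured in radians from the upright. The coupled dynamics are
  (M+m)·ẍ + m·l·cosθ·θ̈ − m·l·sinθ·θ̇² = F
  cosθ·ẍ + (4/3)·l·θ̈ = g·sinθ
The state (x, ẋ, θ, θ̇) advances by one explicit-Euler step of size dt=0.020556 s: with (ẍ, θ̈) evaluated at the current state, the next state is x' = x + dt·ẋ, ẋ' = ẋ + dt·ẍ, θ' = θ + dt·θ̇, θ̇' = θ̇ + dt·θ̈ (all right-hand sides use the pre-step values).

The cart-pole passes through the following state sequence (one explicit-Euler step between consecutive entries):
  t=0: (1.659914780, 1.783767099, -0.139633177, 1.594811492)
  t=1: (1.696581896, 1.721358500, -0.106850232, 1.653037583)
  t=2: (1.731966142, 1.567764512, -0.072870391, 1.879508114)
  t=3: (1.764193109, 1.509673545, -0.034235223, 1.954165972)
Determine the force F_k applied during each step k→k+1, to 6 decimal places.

F_0 = -3.292258 N
F_1 = -7.431513 N
F_2 = -2.882950 N

step 0→1:
  ẍ = (ẋ'−ẋ)/dt = (1.721358500−1.783767099)/0.020556 = -3.036028
  θ̈ = (θ̇'−θ̇)/dt = (1.653037583−1.594811492)/0.020556 = 2.832559
  sinθ=-0.139180, cosθ=0.990267
  F = (M+m)·ẍ + m·l·cosθ·θ̈ − m·l·sinθ·θ̇² = -3.902963 + 0.542270 − -0.068435 = -3.292258
step 1→2:
  ẍ = (ẋ'−ẋ)/dt = (1.567764512−1.721358500)/0.020556 = -7.471978
  θ̈ = (θ̇'−θ̇)/dt = (1.879508114−1.653037583)/0.020556 = 11.017247
  sinθ=-0.106647, cosθ=0.994297
  F = (M+m)·ẍ + m·l·cosθ·θ̈ − m·l·sinθ·θ̇² = -9.605594 + 2.117744 − -0.056338 = -7.431513
step 2→3:
  ẍ = (ẋ'−ẋ)/dt = (1.509673545−1.567764512)/0.020556 = -2.825986
  θ̈ = (θ̇'−θ̇)/dt = (1.954165972−1.879508114)/0.020556 = 3.631925
  sinθ=-0.072806, cosθ=0.997346
  F = (M+m)·ẍ + m·l·cosθ·θ̈ − m·l·sinθ·θ̇² = -3.632943 + 0.700272 − -0.049721 = -2.882950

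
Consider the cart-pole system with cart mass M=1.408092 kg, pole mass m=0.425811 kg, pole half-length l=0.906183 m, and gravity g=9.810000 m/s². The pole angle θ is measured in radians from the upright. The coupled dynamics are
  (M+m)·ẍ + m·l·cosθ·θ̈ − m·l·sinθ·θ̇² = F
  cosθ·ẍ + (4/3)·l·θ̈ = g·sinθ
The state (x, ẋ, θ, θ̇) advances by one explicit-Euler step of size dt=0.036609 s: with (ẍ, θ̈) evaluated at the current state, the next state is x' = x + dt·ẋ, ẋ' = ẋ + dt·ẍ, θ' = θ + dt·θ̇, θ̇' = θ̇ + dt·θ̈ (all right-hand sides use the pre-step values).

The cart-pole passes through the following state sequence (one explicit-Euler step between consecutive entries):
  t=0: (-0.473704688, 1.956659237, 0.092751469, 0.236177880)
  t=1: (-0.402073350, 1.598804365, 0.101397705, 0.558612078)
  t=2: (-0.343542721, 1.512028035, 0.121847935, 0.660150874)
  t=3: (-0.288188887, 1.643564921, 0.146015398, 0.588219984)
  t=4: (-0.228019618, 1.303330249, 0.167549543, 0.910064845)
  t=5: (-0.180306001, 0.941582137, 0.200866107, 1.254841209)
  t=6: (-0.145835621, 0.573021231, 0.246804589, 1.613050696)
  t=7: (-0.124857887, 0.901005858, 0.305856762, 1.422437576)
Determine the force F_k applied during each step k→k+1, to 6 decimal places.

step 0→1:
  ẍ = (ẋ'−ẋ)/dt = (1.598804365−1.956659237)/0.036609 = -9.775052
  θ̈ = (θ̇'−θ̇)/dt = (0.558612078−0.236177880)/0.036609 = 8.807512
  sinθ=0.092619, cosθ=0.995702
  F = (M+m)·ẍ + m·l·cosθ·θ̈ − m·l·sinθ·θ̇² = -17.926497 + 3.383882 − 0.001993 = -14.544608
step 1→2:
  ẍ = (ẋ'−ẋ)/dt = (1.512028035−1.598804365)/0.036609 = -2.370355
  θ̈ = (θ̇'−θ̇)/dt = (0.660150874−0.558612078)/0.036609 = 2.773602
  sinθ=0.101224, cosθ=0.994864
  F = (M+m)·ẍ + m·l·cosθ·θ̈ − m·l·sinθ·θ̇² = -4.347001 + 1.064732 − 0.012188 = -3.294457
step 2→3:
  ẍ = (ẋ'−ẋ)/dt = (1.643564921−1.512028035)/0.036609 = 3.593020
  θ̈ = (θ̇'−θ̇)/dt = (0.588219984−0.660150874)/0.036609 = -1.964842
  sinθ=0.121547, cosθ=0.992586
  F = (M+m)·ẍ + m·l·cosθ·θ̈ − m·l·sinθ·θ̇² = 6.589251 + -0.752538 − 0.020439 = 5.816274
step 3→4:
  ẍ = (ẋ'−ẋ)/dt = (1.303330249−1.643564921)/0.036609 = -9.293744
  θ̈ = (θ̇'−θ̇)/dt = (0.910064845−0.588219984)/0.036609 = 8.791414
  sinθ=0.145497, cosθ=0.989359
  F = (M+m)·ẍ + m·l·cosθ·θ̈ − m·l·sinθ·θ̇² = -17.043825 + 3.356180 − 0.019425 = -13.707070
step 4→5:
  ẍ = (ẋ'−ẋ)/dt = (0.941582137−1.303330249)/0.036609 = -9.881398
  θ̈ = (θ̇'−θ̇)/dt = (1.254841209−0.910064845)/0.036609 = 9.417803
  sinθ=0.166767, cosθ=0.985996
  F = (M+m)·ẍ + m·l·cosθ·θ̈ − m·l·sinθ·θ̇² = -18.121526 + 3.583090 − 0.053295 = -14.591731
step 5→6:
  ẍ = (ẋ'−ẋ)/dt = (0.573021231−0.941582137)/0.036609 = -10.067494
  θ̈ = (θ̇'−θ̇)/dt = (1.613050696−1.254841209)/0.036609 = 9.784738
  sinθ=0.199518, cosθ=0.979894
  F = (M+m)·ẍ + m·l·cosθ·θ̈ − m·l·sinθ·θ̇² = -18.462808 + 3.699654 − 0.121225 = -14.884379
step 6→7:
  ẍ = (ẋ'−ẋ)/dt = (0.901005858−0.573021231)/0.036609 = 8.959126
  θ̈ = (θ̇'−θ̇)/dt = (1.422437576−1.613050696)/0.036609 = -5.206728
  sinθ=0.244307, cosθ=0.969698
  F = (M+m)·ẍ + m·l·cosθ·θ̈ − m·l·sinθ·θ̇² = 16.430167 + -1.948203 − 0.245281 = 14.236683

F_0 = -14.544608 N
F_1 = -3.294457 N
F_2 = 5.816274 N
F_3 = -13.707070 N
F_4 = -14.591731 N
F_5 = -14.884379 N
F_6 = 14.236683 N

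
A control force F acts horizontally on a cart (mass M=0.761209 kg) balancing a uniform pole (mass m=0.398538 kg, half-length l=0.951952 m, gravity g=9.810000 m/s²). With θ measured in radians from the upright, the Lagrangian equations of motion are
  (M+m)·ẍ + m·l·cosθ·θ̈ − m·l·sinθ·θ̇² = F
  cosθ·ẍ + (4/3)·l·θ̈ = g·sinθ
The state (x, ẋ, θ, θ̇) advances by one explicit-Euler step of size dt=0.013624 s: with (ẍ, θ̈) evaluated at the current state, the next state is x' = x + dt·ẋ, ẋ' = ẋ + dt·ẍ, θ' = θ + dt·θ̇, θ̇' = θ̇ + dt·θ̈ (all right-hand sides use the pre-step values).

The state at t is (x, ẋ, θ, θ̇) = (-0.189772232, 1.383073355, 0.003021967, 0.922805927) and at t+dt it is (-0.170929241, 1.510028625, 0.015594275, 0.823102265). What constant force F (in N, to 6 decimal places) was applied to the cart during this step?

ẍ = (ẋ'−ẋ)/dt = (1.510028625−1.383073355)/0.013624 = 9.318502
θ̈ = (θ̇'−θ̇)/dt = (0.823102265−0.922805927)/0.013624 = -7.318237
sinθ=0.003022, cosθ=0.999995
F = (M+m)·ẍ + m·l·cosθ·θ̈ − m·l·sinθ·θ̇² = 10.807105 + -2.776446 − 0.000976 = 8.029682

F = 8.029682 N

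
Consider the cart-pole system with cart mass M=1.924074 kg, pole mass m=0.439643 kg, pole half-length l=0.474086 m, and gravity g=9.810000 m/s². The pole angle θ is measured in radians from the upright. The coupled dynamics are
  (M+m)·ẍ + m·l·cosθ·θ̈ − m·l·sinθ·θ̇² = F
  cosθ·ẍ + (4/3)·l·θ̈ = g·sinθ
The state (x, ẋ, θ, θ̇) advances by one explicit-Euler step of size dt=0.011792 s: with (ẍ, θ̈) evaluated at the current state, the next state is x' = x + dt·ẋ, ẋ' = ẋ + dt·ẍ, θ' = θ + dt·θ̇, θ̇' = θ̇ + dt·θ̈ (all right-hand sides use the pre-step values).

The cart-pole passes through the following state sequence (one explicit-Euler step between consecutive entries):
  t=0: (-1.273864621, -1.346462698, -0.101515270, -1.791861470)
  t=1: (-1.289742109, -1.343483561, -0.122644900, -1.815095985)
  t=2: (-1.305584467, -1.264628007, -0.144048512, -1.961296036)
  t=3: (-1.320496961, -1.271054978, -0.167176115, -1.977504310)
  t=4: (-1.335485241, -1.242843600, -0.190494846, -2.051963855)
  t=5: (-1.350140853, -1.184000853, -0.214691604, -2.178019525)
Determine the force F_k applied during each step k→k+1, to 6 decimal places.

F_0 = 0.256424 N
F_1 = 13.325937 N
F_2 = -1.456720 N
F_3 = 4.492866 N
F_4 = 9.773468 N

step 0→1:
  ẍ = (ẋ'−ẋ)/dt = (-1.343483561−-1.346462698)/0.011792 = 0.252640
  θ̈ = (θ̇'−θ̇)/dt = (-1.815095985−-1.791861470)/0.011792 = -1.970363
  sinθ=-0.101341, cosθ=0.994852
  F = (M+m)·ẍ + m·l·cosθ·θ̈ − m·l·sinθ·θ̇² = 0.597171 + -0.408566 − -0.067819 = 0.256424
step 1→2:
  ẍ = (ẋ'−ẋ)/dt = (-1.264628007−-1.343483561)/0.011792 = 6.687208
  θ̈ = (θ̇'−θ̇)/dt = (-1.961296036−-1.815095985)/0.011792 = -12.398240
  sinθ=-0.122338, cosθ=0.992489
  F = (M+m)·ẍ + m·l·cosθ·θ̈ − m·l·sinθ·θ̇² = 15.806667 + -2.564737 − -0.084007 = 13.325937
step 2→3:
  ẍ = (ẋ'−ẋ)/dt = (-1.271054978−-1.264628007)/0.011792 = -0.545028
  θ̈ = (θ̇'−θ̇)/dt = (-1.977504310−-1.961296036)/0.011792 = -1.374514
  sinθ=-0.143551, cosθ=0.989643
  F = (M+m)·ẍ + m·l·cosθ·θ̈ − m·l·sinθ·θ̇² = -1.288292 + -0.283521 − -0.115093 = -1.456720
step 3→4:
  ẍ = (ẋ'−ẋ)/dt = (-1.242843600−-1.271054978)/0.011792 = 2.392417
  θ̈ = (θ̇'−θ̇)/dt = (-2.051963855−-1.977504310)/0.011792 = -6.314412
  sinθ=-0.166399, cosθ=0.986059
  F = (M+m)·ẍ + m·l·cosθ·θ̈ − m·l·sinθ·θ̇² = 5.654996 + -1.297756 − -0.135626 = 4.492866
step 4→5:
  ẍ = (ẋ'−ẋ)/dt = (-1.184000853−-1.242843600)/0.011792 = 4.990057
  θ̈ = (θ̇'−θ̇)/dt = (-2.178019525−-2.051963855)/0.011792 = -10.689931
  sinθ=-0.189345, cosθ=0.981911
  F = (M+m)·ẍ + m·l·cosθ·θ̈ − m·l·sinθ·θ̇² = 11.795082 + -2.187783 − -0.166169 = 9.773468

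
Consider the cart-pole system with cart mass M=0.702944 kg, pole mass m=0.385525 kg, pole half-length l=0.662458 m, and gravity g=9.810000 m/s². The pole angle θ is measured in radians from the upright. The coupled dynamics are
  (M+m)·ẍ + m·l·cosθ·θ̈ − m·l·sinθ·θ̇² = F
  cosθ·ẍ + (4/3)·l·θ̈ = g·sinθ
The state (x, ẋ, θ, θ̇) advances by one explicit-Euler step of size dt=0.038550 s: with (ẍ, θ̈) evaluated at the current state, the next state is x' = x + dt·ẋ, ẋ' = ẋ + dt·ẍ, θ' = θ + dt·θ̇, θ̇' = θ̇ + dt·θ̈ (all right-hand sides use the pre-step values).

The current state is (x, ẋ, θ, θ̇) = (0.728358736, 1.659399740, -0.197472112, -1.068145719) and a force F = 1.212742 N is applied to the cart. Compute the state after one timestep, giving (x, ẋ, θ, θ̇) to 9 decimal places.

(0.792328596, 1.740321473, -0.238649129, -1.241979884)

sinθ=-0.196191200, cosθ=0.980565660
temp = (F + m·l·θ̇²·sinθ)/(M+m) = (1.212742 + -0.057167793)/1.088469 = 1.061651004
θ̈ = (g·sinθ − cosθ·temp)/(l·(4/3 − m·cos²θ/(M+m))) = -4.509316870
ẍ = temp − m·l·θ̈·cosθ/(M+m) = 2.099137050
Euler: x'=0.728358736+0.038550·1.659399740=0.792328596, ẋ'=1.659399740+0.038550·2.099137050=1.740321473
       θ'=-0.197472112+0.038550·-1.068145719=-0.238649129, θ̇'=-1.068145719+0.038550·-4.509316870=-1.241979884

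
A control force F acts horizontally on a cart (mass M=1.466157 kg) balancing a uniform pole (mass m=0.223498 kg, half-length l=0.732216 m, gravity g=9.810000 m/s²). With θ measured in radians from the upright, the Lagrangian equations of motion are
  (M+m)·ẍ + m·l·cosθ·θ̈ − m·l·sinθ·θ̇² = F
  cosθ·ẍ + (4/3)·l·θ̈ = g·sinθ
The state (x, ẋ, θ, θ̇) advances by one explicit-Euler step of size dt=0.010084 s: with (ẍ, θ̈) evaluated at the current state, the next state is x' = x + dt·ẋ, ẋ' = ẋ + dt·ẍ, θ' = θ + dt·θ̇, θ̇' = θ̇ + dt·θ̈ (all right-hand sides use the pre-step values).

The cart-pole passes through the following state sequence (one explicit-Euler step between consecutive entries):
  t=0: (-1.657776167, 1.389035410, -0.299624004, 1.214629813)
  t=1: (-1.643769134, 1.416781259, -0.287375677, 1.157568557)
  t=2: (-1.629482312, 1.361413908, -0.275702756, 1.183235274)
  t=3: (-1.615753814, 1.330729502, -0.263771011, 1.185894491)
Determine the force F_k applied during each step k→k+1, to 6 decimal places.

F_0 = 3.835536 N
F_1 = -8.815638 N
F_2 = -5.037522 N

step 0→1:
  ẍ = (ẋ'−ẋ)/dt = (1.416781259−1.389035410)/0.010084 = 2.751472
  θ̈ = (θ̇'−θ̇)/dt = (1.157568557−1.214629813)/0.010084 = -5.658593
  sinθ=-0.295161, cosθ=0.955448
  F = (M+m)·ẍ + m·l·cosθ·θ̈ − m·l·sinθ·θ̇² = 4.649039 + -0.884766 − -0.071262 = 3.835536
step 1→2:
  ẍ = (ẋ'−ẋ)/dt = (1.361413908−1.416781259)/0.010084 = -5.490614
  θ̈ = (θ̇'−θ̇)/dt = (1.183235274−1.157568557)/0.010084 = 2.545291
  sinθ=-0.283437, cosθ=0.958991
  F = (M+m)·ẍ + m·l·cosθ·θ̈ − m·l·sinθ·θ̇² = -9.277243 + 0.399452 − -0.062153 = -8.815638
step 2→3:
  ẍ = (ẋ'−ẋ)/dt = (1.330729502−1.361413908)/0.010084 = -3.042880
  θ̈ = (θ̇'−θ̇)/dt = (1.185894491−1.183235274)/0.010084 = 0.263707
  sinθ=-0.272223, cosθ=0.962234
  F = (M+m)·ẍ + m·l·cosθ·θ̈ − m·l·sinθ·θ̇² = -5.141418 + 0.041525 − -0.062371 = -5.037522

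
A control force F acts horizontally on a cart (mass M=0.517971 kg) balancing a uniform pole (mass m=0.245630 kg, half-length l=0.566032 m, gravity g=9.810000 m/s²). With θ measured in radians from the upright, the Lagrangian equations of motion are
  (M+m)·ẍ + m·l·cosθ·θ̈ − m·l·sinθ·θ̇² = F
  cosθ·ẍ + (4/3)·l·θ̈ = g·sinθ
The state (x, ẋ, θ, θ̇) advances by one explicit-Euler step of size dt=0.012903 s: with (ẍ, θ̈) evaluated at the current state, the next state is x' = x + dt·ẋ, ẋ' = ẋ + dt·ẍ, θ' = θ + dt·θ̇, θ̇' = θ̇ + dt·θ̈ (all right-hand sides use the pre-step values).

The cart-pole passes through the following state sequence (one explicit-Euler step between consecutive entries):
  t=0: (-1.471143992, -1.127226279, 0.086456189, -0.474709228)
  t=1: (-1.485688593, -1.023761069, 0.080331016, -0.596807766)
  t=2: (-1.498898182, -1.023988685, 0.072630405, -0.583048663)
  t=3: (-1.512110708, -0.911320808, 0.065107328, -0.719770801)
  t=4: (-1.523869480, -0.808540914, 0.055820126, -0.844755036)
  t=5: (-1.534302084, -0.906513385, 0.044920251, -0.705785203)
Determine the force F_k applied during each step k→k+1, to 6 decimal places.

step 0→1:
  ẍ = (ẋ'−ẋ)/dt = (-1.023761069−-1.127226279)/0.012903 = 8.018694
  θ̈ = (θ̇'−θ̇)/dt = (-0.596807766−-0.474709228)/0.012903 = -9.462802
  sinθ=0.086349, cosθ=0.996265
  F = (M+m)·ẍ + m·l·cosθ·θ̈ − m·l·sinθ·θ̇² = 6.123083 + -1.310741 − 0.002705 = 4.809636
step 1→2:
  ẍ = (ẋ'−ẋ)/dt = (-1.023988685−-1.023761069)/0.012903 = -0.017641
  θ̈ = (θ̇'−θ̇)/dt = (-0.583048663−-0.596807766)/0.012903 = 1.066349
  sinθ=0.080245, cosθ=0.996775
  F = (M+m)·ẍ + m·l·cosθ·θ̈ − m·l·sinθ·θ̇² = -0.013470 + 0.147781 − 0.003974 = 0.130337
step 2→3:
  ẍ = (ẋ'−ẋ)/dt = (-0.911320808−-1.023988685)/0.012903 = 8.731913
  θ̈ = (θ̇'−θ̇)/dt = (-0.719770801−-0.583048663)/0.012903 = -10.596151
  sinθ=0.072567, cosθ=0.997364
  F = (M+m)·ẍ + m·l·cosθ·θ̈ − m·l·sinθ·θ̇² = 6.667698 + -1.469346 − 0.003430 = 5.194922
step 3→4:
  ẍ = (ẋ'−ẋ)/dt = (-0.808540914−-0.911320808)/0.012903 = 7.965581
  θ̈ = (θ̇'−θ̇)/dt = (-0.844755036−-0.719770801)/0.012903 = -9.686448
  sinθ=0.065061, cosθ=0.997881
  F = (M+m)·ẍ + m·l·cosθ·θ̈ − m·l·sinθ·θ̇² = 6.082526 + -1.343896 − 0.004686 = 4.733943
step 4→5:
  ẍ = (ẋ'−ẋ)/dt = (-0.906513385−-0.808540914)/0.012903 = -7.592999
  θ̈ = (θ̇'−θ̇)/dt = (-0.705785203−-0.844755036)/0.012903 = 10.770351
  sinθ=0.055791, cosθ=0.998442
  F = (M+m)·ẍ + m·l·cosθ·θ̈ − m·l·sinθ·θ̇² = -5.798022 + 1.495117 − 0.005535 = -4.308440

F_0 = 4.809636 N
F_1 = 0.130337 N
F_2 = 5.194922 N
F_3 = 4.733943 N
F_4 = -4.308440 N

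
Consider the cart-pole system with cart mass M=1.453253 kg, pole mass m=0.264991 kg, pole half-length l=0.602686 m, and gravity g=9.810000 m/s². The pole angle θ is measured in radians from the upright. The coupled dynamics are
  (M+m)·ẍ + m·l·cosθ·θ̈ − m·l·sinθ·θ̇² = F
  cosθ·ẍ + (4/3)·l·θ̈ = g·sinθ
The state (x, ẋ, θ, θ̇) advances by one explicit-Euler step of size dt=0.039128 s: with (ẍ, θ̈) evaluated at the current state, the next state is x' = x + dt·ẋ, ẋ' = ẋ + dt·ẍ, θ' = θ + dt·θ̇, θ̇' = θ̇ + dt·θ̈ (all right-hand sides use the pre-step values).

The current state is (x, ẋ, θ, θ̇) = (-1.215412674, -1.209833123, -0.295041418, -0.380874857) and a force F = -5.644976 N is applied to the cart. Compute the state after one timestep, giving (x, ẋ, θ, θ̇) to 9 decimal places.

(-1.262751024, -1.339960997, -0.309944289, -0.364833401)

sinθ=-0.290779479, cosθ=0.956790100
temp = (F + m·l·θ̇²·sinθ)/(M+m) = (-5.644976 + -0.006736752)/1.718244 = -3.289237589
θ̈ = (g·sinθ − cosθ·temp)/(l·(4/3 − m·cos²θ/(M+m))) = 0.409973838
ẍ = temp − m·l·θ̈·cosθ/(M+m) = -3.325697047
Euler: x'=-1.215412674+0.039128·-1.209833123=-1.262751024, ẋ'=-1.209833123+0.039128·-3.325697047=-1.339960997
       θ'=-0.295041418+0.039128·-0.380874857=-0.309944289, θ̇'=-0.380874857+0.039128·0.409973838=-0.364833401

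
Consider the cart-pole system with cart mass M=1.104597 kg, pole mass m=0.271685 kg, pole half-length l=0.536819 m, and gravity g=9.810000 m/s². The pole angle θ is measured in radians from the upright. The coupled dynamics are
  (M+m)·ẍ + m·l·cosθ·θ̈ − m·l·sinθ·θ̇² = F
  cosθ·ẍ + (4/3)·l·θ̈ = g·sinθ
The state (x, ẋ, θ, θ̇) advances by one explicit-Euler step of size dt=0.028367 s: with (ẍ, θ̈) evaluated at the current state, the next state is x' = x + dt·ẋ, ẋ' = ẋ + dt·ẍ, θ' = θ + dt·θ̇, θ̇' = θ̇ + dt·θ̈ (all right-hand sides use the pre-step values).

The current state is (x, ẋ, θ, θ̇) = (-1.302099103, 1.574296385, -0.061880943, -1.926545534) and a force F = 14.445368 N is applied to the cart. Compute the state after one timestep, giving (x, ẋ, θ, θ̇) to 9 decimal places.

(-1.257441037, 1.925717955, -0.116531260, -2.440626911)

sinθ=-0.061841458, cosθ=0.998085985
temp = (F + m·l·θ̇²·sinθ)/(M+m) = (14.445368 + -0.033475865)/1.376282 = 10.471612747
θ̈ = (g·sinθ − cosθ·temp)/(l·(4/3 − m·cos²θ/(M+m))) = -18.122514804
ẍ = temp − m·l·θ̈·cosθ/(M+m) = 12.388393901
Euler: x'=-1.302099103+0.028367·1.574296385=-1.257441037, ẋ'=1.574296385+0.028367·12.388393901=1.925717955
       θ'=-0.061880943+0.028367·-1.926545534=-0.116531260, θ̇'=-1.926545534+0.028367·-18.122514804=-2.440626911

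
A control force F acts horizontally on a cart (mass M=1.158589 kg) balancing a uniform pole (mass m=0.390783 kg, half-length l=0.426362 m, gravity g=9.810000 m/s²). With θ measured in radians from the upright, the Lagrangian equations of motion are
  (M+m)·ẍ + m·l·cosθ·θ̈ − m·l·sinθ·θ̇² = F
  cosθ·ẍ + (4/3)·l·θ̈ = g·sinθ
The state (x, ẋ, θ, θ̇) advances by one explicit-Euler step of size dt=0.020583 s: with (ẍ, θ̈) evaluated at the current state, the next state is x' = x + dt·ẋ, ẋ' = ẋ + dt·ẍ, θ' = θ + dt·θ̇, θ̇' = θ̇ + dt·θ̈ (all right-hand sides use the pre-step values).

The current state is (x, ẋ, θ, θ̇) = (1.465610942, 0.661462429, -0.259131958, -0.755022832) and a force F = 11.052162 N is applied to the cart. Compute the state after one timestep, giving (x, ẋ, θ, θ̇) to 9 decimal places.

(1.479225823, 0.850908386, -0.274672593, -1.168159413)

sinθ=-0.256241588, cosθ=0.966612771
temp = (F + m·l·θ̇²·sinθ)/(M+m) = (11.052162 + -0.024337947)/1.549372 = 7.117608975
θ̈ = (g·sinθ − cosθ·temp)/(l·(4/3 − m·cos²θ/(M+m))) = -20.071737893
ẍ = temp − m·l·θ̈·cosθ/(M+m) = 9.204001202
Euler: x'=1.465610942+0.020583·0.661462429=1.479225823, ẋ'=0.661462429+0.020583·9.204001202=0.850908386
       θ'=-0.259131958+0.020583·-0.755022832=-0.274672593, θ̇'=-0.755022832+0.020583·-20.071737893=-1.168159413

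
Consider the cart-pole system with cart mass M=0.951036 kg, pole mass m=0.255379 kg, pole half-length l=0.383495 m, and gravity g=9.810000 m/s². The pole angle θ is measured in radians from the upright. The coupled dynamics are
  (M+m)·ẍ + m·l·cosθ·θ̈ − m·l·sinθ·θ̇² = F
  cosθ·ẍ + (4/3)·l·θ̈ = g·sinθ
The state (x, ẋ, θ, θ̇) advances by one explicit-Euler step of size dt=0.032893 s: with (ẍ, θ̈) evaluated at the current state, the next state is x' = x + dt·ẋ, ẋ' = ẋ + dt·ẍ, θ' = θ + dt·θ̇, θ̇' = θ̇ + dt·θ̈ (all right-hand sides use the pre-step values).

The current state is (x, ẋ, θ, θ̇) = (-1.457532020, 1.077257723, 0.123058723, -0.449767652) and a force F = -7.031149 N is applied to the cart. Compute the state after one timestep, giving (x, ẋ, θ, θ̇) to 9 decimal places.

sinθ=0.122748369, cosθ=0.992437826
temp = (F + m·l·θ̇²·sinθ)/(M+m) = (-7.031149 + 0.002431852)/1.206415 = -5.826118830
θ̈ = (g·sinθ − cosθ·temp)/(l·(4/3 − m·cos²θ/(M+m))) = 16.195429661
ẍ = temp − m·l·θ̈·cosθ/(M+m) = -7.130918814
Euler: x'=-1.457532020+0.032893·1.077257723=-1.422097782, ẋ'=1.077257723+0.032893·-7.130918814=0.842700410
       θ'=0.123058723+0.032893·-0.449767652=0.108264516, θ̇'=-0.449767652+0.032893·16.195429661=0.082948616

(-1.422097782, 0.842700410, 0.108264516, 0.082948616)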